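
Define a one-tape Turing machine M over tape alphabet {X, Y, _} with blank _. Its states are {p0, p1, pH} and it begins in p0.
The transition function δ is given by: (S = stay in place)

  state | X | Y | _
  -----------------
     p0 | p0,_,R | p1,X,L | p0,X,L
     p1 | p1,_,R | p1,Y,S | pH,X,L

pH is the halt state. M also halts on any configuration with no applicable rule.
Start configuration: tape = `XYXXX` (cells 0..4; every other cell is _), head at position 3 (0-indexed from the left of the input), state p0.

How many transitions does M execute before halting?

23

p0 | XYX[X]X___   read X → write _, move R, go to p0
p0 | XYX_[X]___   read X → write _, move R, go to p0
p0 | XYX__[_]__   read _ → write X, move L, go to p0
p0 | XYX_[_]X__   read _ → write X, move L, go to p0
p0 | XYX[_]XX__   read _ → write X, move L, go to p0
p0 | XY[X]XXX__   read X → write _, move R, go to p0
p0 | XY_[X]XX__   read X → write _, move R, go to p0
p0 | XY__[X]X__   read X → write _, move R, go to p0
p0 | XY___[X]__   read X → write _, move R, go to p0
p0 | XY____[_]_   read _ → write X, move L, go to p0
p0 | XY___[_]X_   read _ → write X, move L, go to p0
p0 | XY__[_]XX_   read _ → write X, move L, go to p0
p0 | XY_[_]XXX_   read _ → write X, move L, go to p0
p0 | XY[_]XXXX_   read _ → write X, move L, go to p0
p0 | X[Y]XXXXX_   read Y → write X, move L, go to p1
p1 | [X]XXXXXX_   read X → write _, move R, go to p1
p1 | _[X]XXXXX_   read X → write _, move R, go to p1
p1 | __[X]XXXX_   read X → write _, move R, go to p1
p1 | ___[X]XXX_   read X → write _, move R, go to p1
p1 | ____[X]XX_   read X → write _, move R, go to p1
p1 | _____[X]X_   read X → write _, move R, go to p1
p1 | ______[X]_   read X → write _, move R, go to p1
p1 | _______[_]   read _ → write X, move L, go to pH
pH | ______[_]X
M halts after 23 transitions.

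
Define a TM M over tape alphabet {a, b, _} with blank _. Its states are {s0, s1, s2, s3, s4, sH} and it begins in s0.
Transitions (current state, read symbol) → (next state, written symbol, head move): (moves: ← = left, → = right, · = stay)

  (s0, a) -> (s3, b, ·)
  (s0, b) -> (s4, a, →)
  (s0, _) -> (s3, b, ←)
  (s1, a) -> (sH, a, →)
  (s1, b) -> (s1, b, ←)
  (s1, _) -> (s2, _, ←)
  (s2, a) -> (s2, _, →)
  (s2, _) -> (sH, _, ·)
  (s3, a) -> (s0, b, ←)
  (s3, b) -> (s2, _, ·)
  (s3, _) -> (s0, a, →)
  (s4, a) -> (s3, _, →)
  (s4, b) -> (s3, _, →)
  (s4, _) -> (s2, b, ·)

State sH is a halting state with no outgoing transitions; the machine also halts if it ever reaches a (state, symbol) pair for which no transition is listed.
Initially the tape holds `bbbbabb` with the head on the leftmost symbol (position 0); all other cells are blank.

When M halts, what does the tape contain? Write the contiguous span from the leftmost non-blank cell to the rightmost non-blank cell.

s0 | [b]bbbabb   read b → write a, move →, go to s4
s4 | a[b]bbabb   read b → write _, move →, go to s3
s3 | a_[b]babb   read b → write _, move ·, go to s2
s2 | a_[_]babb   read _ → write _, move ·, go to sH
sH | a_[_]babb
The non-blank tape span at halt is a__babb.

a__babb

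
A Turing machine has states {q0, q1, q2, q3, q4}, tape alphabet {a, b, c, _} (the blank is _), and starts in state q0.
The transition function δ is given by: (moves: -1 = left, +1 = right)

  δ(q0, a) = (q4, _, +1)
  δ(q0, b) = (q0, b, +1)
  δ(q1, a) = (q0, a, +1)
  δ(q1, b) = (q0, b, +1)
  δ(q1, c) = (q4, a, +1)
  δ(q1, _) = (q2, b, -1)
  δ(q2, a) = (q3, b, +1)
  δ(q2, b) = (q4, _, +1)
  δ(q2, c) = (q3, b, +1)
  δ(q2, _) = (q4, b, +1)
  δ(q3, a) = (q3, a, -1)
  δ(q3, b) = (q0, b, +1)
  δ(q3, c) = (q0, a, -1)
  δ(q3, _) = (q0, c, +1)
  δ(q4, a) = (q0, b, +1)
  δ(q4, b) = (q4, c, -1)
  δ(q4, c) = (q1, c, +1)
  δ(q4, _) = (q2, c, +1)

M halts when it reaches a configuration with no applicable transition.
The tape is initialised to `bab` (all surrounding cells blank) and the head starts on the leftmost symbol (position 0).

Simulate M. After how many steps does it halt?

6

q0 | [b]ab__   read b → write b, move +1, go to q0
q0 | b[a]b__   read a → write _, move +1, go to q4
q4 | b_[b]__   read b → write c, move -1, go to q4
q4 | b[_]c__   read _ → write c, move +1, go to q2
q2 | bc[c]__   read c → write b, move +1, go to q3
q3 | bcb[_]_   read _ → write c, move +1, go to q0
q0 | bcbc[_]
M halts after 6 transitions.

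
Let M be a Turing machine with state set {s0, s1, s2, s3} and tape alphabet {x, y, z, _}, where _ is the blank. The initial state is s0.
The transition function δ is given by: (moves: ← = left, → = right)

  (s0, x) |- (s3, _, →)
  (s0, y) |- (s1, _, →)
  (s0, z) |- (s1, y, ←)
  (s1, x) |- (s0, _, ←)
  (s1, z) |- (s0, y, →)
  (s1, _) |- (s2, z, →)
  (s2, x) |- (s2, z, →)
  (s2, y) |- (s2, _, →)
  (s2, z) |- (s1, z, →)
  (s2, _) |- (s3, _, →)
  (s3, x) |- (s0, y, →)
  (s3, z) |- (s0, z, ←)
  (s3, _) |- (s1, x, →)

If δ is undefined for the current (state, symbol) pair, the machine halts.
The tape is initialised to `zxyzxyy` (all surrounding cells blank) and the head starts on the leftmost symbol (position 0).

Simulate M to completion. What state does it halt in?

s3

s0 | _[z]xyzxyy   read z → write y, move ←, go to s1
s1 | [_]yxyzxyy   read _ → write z, move →, go to s2
s2 | z[y]xyzxyy   read y → write _, move →, go to s2
s2 | z_[x]yzxyy   read x → write z, move →, go to s2
s2 | z_z[y]zxyy   read y → write _, move →, go to s2
s2 | z_z_[z]xyy   read z → write z, move →, go to s1
s1 | z_z_z[x]yy   read x → write _, move ←, go to s0
s0 | z_z_[z]_yy   read z → write y, move ←, go to s1
s1 | z_z[_]y_yy   read _ → write z, move →, go to s2
s2 | z_zz[y]_yy   read y → write _, move →, go to s2
s2 | z_zz_[_]yy   read _ → write _, move →, go to s3
s3 | z_zz__[y]y
No transition is defined for (s3, y); M halts in state s3.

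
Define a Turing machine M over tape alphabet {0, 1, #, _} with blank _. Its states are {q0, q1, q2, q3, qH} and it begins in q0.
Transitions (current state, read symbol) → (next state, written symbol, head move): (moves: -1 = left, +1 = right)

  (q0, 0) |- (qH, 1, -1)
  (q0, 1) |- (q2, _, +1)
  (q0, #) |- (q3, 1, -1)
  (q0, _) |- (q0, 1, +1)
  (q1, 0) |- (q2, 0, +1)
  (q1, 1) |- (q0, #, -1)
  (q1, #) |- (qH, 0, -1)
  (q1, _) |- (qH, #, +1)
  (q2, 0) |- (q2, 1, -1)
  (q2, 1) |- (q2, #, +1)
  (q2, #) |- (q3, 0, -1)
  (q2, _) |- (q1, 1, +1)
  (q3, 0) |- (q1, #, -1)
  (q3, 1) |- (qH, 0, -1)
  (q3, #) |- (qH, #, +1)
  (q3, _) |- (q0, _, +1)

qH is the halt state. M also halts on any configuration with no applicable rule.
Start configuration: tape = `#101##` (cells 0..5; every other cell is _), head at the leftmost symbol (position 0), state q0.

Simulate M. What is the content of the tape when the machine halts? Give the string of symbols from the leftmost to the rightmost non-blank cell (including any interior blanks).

state=q0 head=0 tape=_[#]101##   (q0,#)→(q3,1,-1)
state=q3 head=-1 tape=[_]1101##   (q3,_)→(q0,_,+1)
state=q0 head=0 tape=_[1]101##   (q0,1)→(q2,_,+1)
state=q2 head=1 tape=__[1]01##   (q2,1)→(q2,#,+1)
state=q2 head=2 tape=__#[0]1##   (q2,0)→(q2,1,-1)
state=q2 head=1 tape=__[#]11##   (q2,#)→(q3,0,-1)
state=q3 head=0 tape=_[_]011##   (q3,_)→(q0,_,+1)
state=q0 head=1 tape=__[0]11##   (q0,0)→(qH,1,-1)
state=qH head=0 tape=_[_]111##
The non-blank tape span at halt is 111##.

111##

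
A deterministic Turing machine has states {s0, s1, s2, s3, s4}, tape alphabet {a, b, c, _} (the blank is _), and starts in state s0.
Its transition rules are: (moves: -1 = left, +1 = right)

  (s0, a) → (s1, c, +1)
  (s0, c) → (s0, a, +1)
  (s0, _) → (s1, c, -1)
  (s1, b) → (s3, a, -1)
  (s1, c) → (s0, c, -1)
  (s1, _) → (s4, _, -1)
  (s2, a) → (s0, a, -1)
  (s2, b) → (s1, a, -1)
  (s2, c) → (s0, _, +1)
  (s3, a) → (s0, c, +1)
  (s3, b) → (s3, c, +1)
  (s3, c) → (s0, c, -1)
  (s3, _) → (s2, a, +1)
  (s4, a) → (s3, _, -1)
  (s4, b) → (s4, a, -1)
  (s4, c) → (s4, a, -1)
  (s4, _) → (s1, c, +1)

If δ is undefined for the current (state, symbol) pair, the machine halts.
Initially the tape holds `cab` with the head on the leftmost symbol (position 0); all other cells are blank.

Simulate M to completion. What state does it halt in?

s1

s0 | ____[c]ab_   read c → write a, move +1, go to s0
s0 | ____a[a]b_   read a → write c, move +1, go to s1
s1 | ____ac[b]_   read b → write a, move -1, go to s3
s3 | ____a[c]a_   read c → write c, move -1, go to s0
s0 | ____[a]ca_   read a → write c, move +1, go to s1
s1 | ____c[c]a_   read c → write c, move -1, go to s0
s0 | ____[c]ca_   read c → write a, move +1, go to s0
s0 | ____a[c]a_   read c → write a, move +1, go to s0
s0 | ____aa[a]_   read a → write c, move +1, go to s1
s1 | ____aac[_]   read _ → write _, move -1, go to s4
s4 | ____aa[c]_   read c → write a, move -1, go to s4
s4 | ____a[a]a_   read a → write _, move -1, go to s3
s3 | ____[a]_a_   read a → write c, move +1, go to s0
s0 | ____c[_]a_   read _ → write c, move -1, go to s1
s1 | ____[c]ca_   read c → write c, move -1, go to s0
s0 | ___[_]cca_   read _ → write c, move -1, go to s1
s1 | __[_]ccca_   read _ → write _, move -1, go to s4
s4 | _[_]_ccca_   read _ → write c, move +1, go to s1
s1 | _c[_]ccca_   read _ → write _, move -1, go to s4
s4 | _[c]_ccca_   read c → write a, move -1, go to s4
s4 | [_]a_ccca_   read _ → write c, move +1, go to s1
s1 | c[a]_ccca_
No transition is defined for (s1, a); M halts in state s1.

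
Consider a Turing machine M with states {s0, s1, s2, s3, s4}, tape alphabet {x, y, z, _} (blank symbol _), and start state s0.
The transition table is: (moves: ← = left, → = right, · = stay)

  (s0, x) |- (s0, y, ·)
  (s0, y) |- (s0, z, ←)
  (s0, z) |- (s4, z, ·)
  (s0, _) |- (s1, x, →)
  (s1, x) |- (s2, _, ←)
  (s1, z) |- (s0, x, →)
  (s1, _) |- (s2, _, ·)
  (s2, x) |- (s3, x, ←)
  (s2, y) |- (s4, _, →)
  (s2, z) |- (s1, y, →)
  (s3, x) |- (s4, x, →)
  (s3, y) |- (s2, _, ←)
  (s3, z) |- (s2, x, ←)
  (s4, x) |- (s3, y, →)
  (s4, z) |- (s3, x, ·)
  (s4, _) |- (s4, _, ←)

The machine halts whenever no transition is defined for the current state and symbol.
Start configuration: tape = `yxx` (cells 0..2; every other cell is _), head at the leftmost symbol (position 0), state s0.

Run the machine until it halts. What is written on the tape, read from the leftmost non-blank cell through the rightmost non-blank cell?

xxxxy

state=s0 head=0 tape=__[y]xx_   (s0,y)→(s0,z,←)
state=s0 head=-1 tape=_[_]zxx_   (s0,_)→(s1,x,→)
state=s1 head=0 tape=_x[z]xx_   (s1,z)→(s0,x,→)
state=s0 head=1 tape=_xx[x]x_   (s0,x)→(s0,y,·)
state=s0 head=1 tape=_xx[y]x_   (s0,y)→(s0,z,←)
state=s0 head=0 tape=_x[x]zx_   (s0,x)→(s0,y,·)
state=s0 head=0 tape=_x[y]zx_   (s0,y)→(s0,z,←)
state=s0 head=-1 tape=_[x]zzx_   (s0,x)→(s0,y,·)
state=s0 head=-1 tape=_[y]zzx_   (s0,y)→(s0,z,←)
state=s0 head=-2 tape=[_]zzzx_   (s0,_)→(s1,x,→)
state=s1 head=-1 tape=x[z]zzx_   (s1,z)→(s0,x,→)
state=s0 head=0 tape=xx[z]zx_   (s0,z)→(s4,z,·)
state=s4 head=0 tape=xx[z]zx_   (s4,z)→(s3,x,·)
state=s3 head=0 tape=xx[x]zx_   (s3,x)→(s4,x,→)
state=s4 head=1 tape=xxx[z]x_   (s4,z)→(s3,x,·)
state=s3 head=1 tape=xxx[x]x_   (s3,x)→(s4,x,→)
state=s4 head=2 tape=xxxx[x]_   (s4,x)→(s3,y,→)
state=s3 head=3 tape=xxxxy[_]
The non-blank tape span at halt is xxxxy.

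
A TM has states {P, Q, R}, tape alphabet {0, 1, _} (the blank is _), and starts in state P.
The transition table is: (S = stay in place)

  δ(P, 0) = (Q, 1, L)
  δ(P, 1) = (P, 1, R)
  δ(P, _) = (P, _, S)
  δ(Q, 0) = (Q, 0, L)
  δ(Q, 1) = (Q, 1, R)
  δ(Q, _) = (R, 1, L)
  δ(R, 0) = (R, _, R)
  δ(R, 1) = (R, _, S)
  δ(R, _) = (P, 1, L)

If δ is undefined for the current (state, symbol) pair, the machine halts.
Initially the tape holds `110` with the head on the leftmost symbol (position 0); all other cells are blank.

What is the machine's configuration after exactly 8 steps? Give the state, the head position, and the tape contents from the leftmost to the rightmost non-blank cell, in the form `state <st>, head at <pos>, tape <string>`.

state P, head at 1, tape 1111

state=P head=0 tape=[1]10_   (P,1)→(P,1,R)
state=P head=1 tape=1[1]0_   (P,1)→(P,1,R)
state=P head=2 tape=11[0]_   (P,0)→(Q,1,L)
state=Q head=1 tape=1[1]1_   (Q,1)→(Q,1,R)
state=Q head=2 tape=11[1]_   (Q,1)→(Q,1,R)
state=Q head=3 tape=111[_]   (Q,_)→(R,1,L)
state=R head=2 tape=11[1]1   (R,1)→(R,_,S)
state=R head=2 tape=11[_]1   (R,_)→(P,1,L)
state=P head=1 tape=1[1]11
After 8 steps: state P, head at 1, tape 1111.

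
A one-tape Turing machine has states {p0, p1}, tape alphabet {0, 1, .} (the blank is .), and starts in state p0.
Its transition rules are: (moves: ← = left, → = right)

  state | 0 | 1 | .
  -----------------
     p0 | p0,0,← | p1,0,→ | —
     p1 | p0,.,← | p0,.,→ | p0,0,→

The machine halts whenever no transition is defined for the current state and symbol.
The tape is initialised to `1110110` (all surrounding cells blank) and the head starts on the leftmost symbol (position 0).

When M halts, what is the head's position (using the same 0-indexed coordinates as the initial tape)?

1

state=p0 head=0 tape=[1]110110   (p0,1)→(p1,0,→)
state=p1 head=1 tape=0[1]10110   (p1,1)→(p0,.,→)
state=p0 head=2 tape=0.[1]0110   (p0,1)→(p1,0,→)
state=p1 head=3 tape=0.0[0]110   (p1,0)→(p0,.,←)
state=p0 head=2 tape=0.[0].110   (p0,0)→(p0,0,←)
state=p0 head=1 tape=0[.]0.110
At halt the head is at cell 1.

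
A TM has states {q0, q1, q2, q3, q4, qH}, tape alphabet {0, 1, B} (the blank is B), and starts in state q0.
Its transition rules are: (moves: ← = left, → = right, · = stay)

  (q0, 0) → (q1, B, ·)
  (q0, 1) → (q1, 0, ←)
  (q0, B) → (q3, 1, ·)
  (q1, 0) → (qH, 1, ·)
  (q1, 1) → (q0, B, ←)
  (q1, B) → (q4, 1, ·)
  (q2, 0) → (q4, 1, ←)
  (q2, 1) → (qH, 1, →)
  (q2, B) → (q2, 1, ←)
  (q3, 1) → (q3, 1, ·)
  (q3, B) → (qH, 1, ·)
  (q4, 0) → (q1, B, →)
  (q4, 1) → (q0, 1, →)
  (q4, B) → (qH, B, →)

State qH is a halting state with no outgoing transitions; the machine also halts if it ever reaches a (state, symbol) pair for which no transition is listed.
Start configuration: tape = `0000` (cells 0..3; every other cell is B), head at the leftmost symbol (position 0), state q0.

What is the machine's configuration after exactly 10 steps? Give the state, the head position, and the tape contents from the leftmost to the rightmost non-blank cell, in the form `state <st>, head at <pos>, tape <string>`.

state q1, head at 3, tape 111

q0 | [0]000   read 0 → write B, move ·, go to q1
q1 | [B]000   read B → write 1, move ·, go to q4
q4 | [1]000   read 1 → write 1, move →, go to q0
q0 | 1[0]00   read 0 → write B, move ·, go to q1
q1 | 1[B]00   read B → write 1, move ·, go to q4
q4 | 1[1]00   read 1 → write 1, move →, go to q0
q0 | 11[0]0   read 0 → write B, move ·, go to q1
q1 | 11[B]0   read B → write 1, move ·, go to q4
q4 | 11[1]0   read 1 → write 1, move →, go to q0
q0 | 111[0]   read 0 → write B, move ·, go to q1
q1 | 111[B]
After 10 steps: state q1, head at 3, tape 111.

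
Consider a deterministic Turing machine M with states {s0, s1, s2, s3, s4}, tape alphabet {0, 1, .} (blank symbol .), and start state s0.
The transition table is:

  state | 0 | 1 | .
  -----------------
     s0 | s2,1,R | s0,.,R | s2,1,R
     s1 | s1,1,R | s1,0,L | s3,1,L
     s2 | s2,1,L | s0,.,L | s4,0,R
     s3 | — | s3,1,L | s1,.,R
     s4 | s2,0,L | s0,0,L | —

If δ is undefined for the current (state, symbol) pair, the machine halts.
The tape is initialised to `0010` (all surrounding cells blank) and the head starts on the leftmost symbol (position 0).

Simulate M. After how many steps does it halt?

state=s0 head=0 tape=.[0]010..   (s0,0)→(s2,1,R)
state=s2 head=1 tape=.1[0]10..   (s2,0)→(s2,1,L)
state=s2 head=0 tape=.[1]110..   (s2,1)→(s0,.,L)
state=s0 head=-1 tape=[.].110..   (s0,.)→(s2,1,R)
state=s2 head=0 tape=1[.]110..   (s2,.)→(s4,0,R)
state=s4 head=1 tape=10[1]10..   (s4,1)→(s0,0,L)
state=s0 head=0 tape=1[0]010..   (s0,0)→(s2,1,R)
state=s2 head=1 tape=11[0]10..   (s2,0)→(s2,1,L)
state=s2 head=0 tape=1[1]110..   (s2,1)→(s0,.,L)
state=s0 head=-1 tape=[1].110..   (s0,1)→(s0,.,R)
state=s0 head=0 tape=.[.]110..   (s0,.)→(s2,1,R)
state=s2 head=1 tape=.1[1]10..   (s2,1)→(s0,.,L)
state=s0 head=0 tape=.[1].10..   (s0,1)→(s0,.,R)
state=s0 head=1 tape=..[.]10..   (s0,.)→(s2,1,R)
state=s2 head=2 tape=..1[1]0..   (s2,1)→(s0,.,L)
state=s0 head=1 tape=..[1].0..   (s0,1)→(s0,.,R)
state=s0 head=2 tape=...[.]0..   (s0,.)→(s2,1,R)
state=s2 head=3 tape=...1[0]..   (s2,0)→(s2,1,L)
state=s2 head=2 tape=...[1]1..   (s2,1)→(s0,.,L)
state=s0 head=1 tape=..[.].1..   (s0,.)→(s2,1,R)
state=s2 head=2 tape=..1[.]1..   (s2,.)→(s4,0,R)
state=s4 head=3 tape=..10[1]..   (s4,1)→(s0,0,L)
state=s0 head=2 tape=..1[0]0..   (s0,0)→(s2,1,R)
state=s2 head=3 tape=..11[0]..   (s2,0)→(s2,1,L)
state=s2 head=2 tape=..1[1]1..   (s2,1)→(s0,.,L)
state=s0 head=1 tape=..[1].1..   (s0,1)→(s0,.,R)
state=s0 head=2 tape=...[.]1..   (s0,.)→(s2,1,R)
state=s2 head=3 tape=...1[1]..   (s2,1)→(s0,.,L)
state=s0 head=2 tape=...[1]...   (s0,1)→(s0,.,R)
state=s0 head=3 tape=....[.]..   (s0,.)→(s2,1,R)
state=s2 head=4 tape=....1[.].   (s2,.)→(s4,0,R)
state=s4 head=5 tape=....10[.]
M halts after 31 transitions.

31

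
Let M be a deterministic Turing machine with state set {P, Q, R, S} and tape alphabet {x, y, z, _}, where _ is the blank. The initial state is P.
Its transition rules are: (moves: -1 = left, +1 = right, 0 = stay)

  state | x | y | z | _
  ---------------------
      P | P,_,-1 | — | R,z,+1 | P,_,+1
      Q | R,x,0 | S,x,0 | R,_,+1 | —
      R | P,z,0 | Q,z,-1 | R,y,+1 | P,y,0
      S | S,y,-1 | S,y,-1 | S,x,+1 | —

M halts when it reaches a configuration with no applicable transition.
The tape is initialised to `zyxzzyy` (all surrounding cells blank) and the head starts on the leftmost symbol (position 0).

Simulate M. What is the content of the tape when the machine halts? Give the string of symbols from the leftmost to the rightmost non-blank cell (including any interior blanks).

P | [z]yxzzyy   read z → write z, move +1, go to R
R | z[y]xzzyy   read y → write z, move -1, go to Q
Q | [z]zxzzyy   read z → write _, move +1, go to R
R | _[z]xzzyy   read z → write y, move +1, go to R
R | _y[x]zzyy   read x → write z, move 0, go to P
P | _y[z]zzyy   read z → write z, move +1, go to R
R | _yz[z]zyy   read z → write y, move +1, go to R
R | _yzy[z]yy   read z → write y, move +1, go to R
R | _yzyy[y]y   read y → write z, move -1, go to Q
Q | _yzy[y]zy   read y → write x, move 0, go to S
S | _yzy[x]zy   read x → write y, move -1, go to S
S | _yz[y]yzy   read y → write y, move -1, go to S
S | _y[z]yyzy   read z → write x, move +1, go to S
S | _yx[y]yzy   read y → write y, move -1, go to S
S | _y[x]yyzy   read x → write y, move -1, go to S
S | _[y]yyyzy   read y → write y, move -1, go to S
S | [_]yyyyzy
The non-blank tape span at halt is yyyyzy.

yyyyzy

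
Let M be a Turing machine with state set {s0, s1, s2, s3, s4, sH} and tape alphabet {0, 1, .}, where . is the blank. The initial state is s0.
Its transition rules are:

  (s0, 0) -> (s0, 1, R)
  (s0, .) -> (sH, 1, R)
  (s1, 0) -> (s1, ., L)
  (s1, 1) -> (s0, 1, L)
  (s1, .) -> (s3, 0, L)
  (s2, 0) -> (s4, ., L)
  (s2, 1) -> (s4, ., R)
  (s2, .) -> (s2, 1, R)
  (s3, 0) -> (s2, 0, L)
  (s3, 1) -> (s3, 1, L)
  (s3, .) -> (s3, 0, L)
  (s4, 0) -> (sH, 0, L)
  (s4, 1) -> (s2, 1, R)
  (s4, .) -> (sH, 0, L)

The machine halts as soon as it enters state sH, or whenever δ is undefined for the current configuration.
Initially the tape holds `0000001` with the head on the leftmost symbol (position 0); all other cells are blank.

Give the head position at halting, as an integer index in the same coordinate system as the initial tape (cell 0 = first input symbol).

6

state=s0 head=0 tape=[0]000001   (s0,0)→(s0,1,R)
state=s0 head=1 tape=1[0]00001   (s0,0)→(s0,1,R)
state=s0 head=2 tape=11[0]0001   (s0,0)→(s0,1,R)
state=s0 head=3 tape=111[0]001   (s0,0)→(s0,1,R)
state=s0 head=4 tape=1111[0]01   (s0,0)→(s0,1,R)
state=s0 head=5 tape=11111[0]1   (s0,0)→(s0,1,R)
state=s0 head=6 tape=111111[1]
At halt the head is at cell 6.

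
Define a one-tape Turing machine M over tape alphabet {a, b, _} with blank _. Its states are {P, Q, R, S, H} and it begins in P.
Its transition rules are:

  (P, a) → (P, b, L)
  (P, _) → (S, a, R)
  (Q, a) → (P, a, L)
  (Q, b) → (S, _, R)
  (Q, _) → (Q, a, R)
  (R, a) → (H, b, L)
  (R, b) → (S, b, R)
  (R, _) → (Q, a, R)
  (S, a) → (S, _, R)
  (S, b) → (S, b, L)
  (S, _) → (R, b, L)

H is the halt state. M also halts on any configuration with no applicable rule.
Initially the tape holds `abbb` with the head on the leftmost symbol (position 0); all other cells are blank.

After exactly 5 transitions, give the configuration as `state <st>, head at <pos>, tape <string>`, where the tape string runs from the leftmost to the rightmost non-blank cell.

P | _[a]bbb   read a → write b, move L, go to P
P | [_]bbbb   read _ → write a, move R, go to S
S | a[b]bbb   read b → write b, move L, go to S
S | [a]bbbb   read a → write _, move R, go to S
S | _[b]bbb   read b → write b, move L, go to S
S | [_]bbbb
After 5 steps: state S, head at -1, tape bbbb.

state S, head at -1, tape bbbb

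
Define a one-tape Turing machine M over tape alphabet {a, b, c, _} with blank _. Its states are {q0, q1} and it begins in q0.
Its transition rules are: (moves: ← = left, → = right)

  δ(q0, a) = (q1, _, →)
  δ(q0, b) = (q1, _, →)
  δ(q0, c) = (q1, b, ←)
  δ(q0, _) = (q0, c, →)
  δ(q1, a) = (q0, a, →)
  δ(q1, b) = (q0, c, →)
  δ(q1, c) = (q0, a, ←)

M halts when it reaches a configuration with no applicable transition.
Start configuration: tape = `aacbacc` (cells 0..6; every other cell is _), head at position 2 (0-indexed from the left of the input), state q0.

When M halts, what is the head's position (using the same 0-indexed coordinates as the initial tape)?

q0 | aa[c]bacc_   read c → write b, move ←, go to q1
q1 | a[a]bbacc_   read a → write a, move →, go to q0
q0 | aa[b]bacc_   read b → write _, move →, go to q1
q1 | aa_[b]acc_   read b → write c, move →, go to q0
q0 | aa_c[a]cc_   read a → write _, move →, go to q1
q1 | aa_c_[c]c_   read c → write a, move ←, go to q0
q0 | aa_c[_]ac_   read _ → write c, move →, go to q0
q0 | aa_cc[a]c_   read a → write _, move →, go to q1
q1 | aa_cc_[c]_   read c → write a, move ←, go to q0
q0 | aa_cc[_]a_   read _ → write c, move →, go to q0
q0 | aa_ccc[a]_   read a → write _, move →, go to q1
q1 | aa_ccc_[_]
At halt the head is at cell 7.

7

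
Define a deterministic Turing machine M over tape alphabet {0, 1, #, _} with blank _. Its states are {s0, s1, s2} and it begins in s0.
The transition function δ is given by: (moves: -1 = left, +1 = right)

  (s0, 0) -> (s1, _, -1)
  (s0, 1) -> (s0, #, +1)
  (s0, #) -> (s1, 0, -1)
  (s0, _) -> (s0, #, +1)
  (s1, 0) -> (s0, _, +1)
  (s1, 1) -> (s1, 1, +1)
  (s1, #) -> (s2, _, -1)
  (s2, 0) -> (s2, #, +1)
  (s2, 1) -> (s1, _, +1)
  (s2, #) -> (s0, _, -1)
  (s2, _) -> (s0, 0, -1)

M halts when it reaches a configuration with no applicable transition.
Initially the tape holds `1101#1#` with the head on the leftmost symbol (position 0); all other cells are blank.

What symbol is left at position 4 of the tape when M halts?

s0 | ___[1]101#1#   read 1 → write #, move +1, go to s0
s0 | ___#[1]01#1#   read 1 → write #, move +1, go to s0
s0 | ___##[0]1#1#   read 0 → write _, move -1, go to s1
s1 | ___#[#]_1#1#   read # → write _, move -1, go to s2
s2 | ___[#]__1#1#   read # → write _, move -1, go to s0
s0 | __[_]___1#1#   read _ → write #, move +1, go to s0
s0 | __#[_]__1#1#   read _ → write #, move +1, go to s0
s0 | __##[_]_1#1#   read _ → write #, move +1, go to s0
s0 | __###[_]1#1#   read _ → write #, move +1, go to s0
s0 | __####[1]#1#   read 1 → write #, move +1, go to s0
s0 | __#####[#]1#   read # → write 0, move -1, go to s1
s1 | __####[#]01#   read # → write _, move -1, go to s2
s2 | __###[#]_01#   read # → write _, move -1, go to s0
s0 | __##[#]__01#   read # → write 0, move -1, go to s1
s1 | __#[#]0__01#   read # → write _, move -1, go to s2
s2 | __[#]_0__01#   read # → write _, move -1, go to s0
s0 | _[_]__0__01#   read _ → write #, move +1, go to s0
s0 | _#[_]_0__01#   read _ → write #, move +1, go to s0
s0 | _##[_]0__01#   read _ → write #, move +1, go to s0
s0 | _###[0]__01#   read 0 → write _, move -1, go to s1
s1 | _##[#]___01#   read # → write _, move -1, go to s2
s2 | _#[#]____01#   read # → write _, move -1, go to s0
s0 | _[#]_____01#   read # → write 0, move -1, go to s1
s1 | [_]0_____01#
Cell 4 holds 0 when M halts.

0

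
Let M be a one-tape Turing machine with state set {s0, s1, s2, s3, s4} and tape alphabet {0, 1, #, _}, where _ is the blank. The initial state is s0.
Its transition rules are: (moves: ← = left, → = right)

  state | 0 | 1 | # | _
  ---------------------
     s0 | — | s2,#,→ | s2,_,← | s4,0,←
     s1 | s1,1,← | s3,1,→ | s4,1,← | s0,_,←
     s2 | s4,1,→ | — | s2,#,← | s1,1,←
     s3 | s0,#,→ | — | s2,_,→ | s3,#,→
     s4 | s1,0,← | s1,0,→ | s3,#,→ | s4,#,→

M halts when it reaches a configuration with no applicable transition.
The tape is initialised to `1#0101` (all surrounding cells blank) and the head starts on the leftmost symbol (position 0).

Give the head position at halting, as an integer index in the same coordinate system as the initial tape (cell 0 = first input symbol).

-3

s0 | ______[1]#0101   read 1 → write #, move →, go to s2
s2 | ______#[#]0101   read # → write #, move ←, go to s2
s2 | ______[#]#0101   read # → write #, move ←, go to s2
s2 | _____[_]##0101   read _ → write 1, move ←, go to s1
s1 | ____[_]1##0101   read _ → write _, move ←, go to s0
s0 | ___[_]_1##0101   read _ → write 0, move ←, go to s4
s4 | __[_]0_1##0101   read _ → write #, move →, go to s4
s4 | __#[0]_1##0101   read 0 → write 0, move ←, go to s1
s1 | __[#]0_1##0101   read # → write 1, move ←, go to s4
s4 | _[_]10_1##0101   read _ → write #, move →, go to s4
s4 | _#[1]0_1##0101   read 1 → write 0, move →, go to s1
s1 | _#0[0]_1##0101   read 0 → write 1, move ←, go to s1
s1 | _#[0]1_1##0101   read 0 → write 1, move ←, go to s1
s1 | _[#]11_1##0101   read # → write 1, move ←, go to s4
s4 | [_]111_1##0101   read _ → write #, move →, go to s4
s4 | #[1]11_1##0101   read 1 → write 0, move →, go to s1
s1 | #0[1]1_1##0101   read 1 → write 1, move →, go to s3
s3 | #01[1]_1##0101
At halt the head is at cell -3.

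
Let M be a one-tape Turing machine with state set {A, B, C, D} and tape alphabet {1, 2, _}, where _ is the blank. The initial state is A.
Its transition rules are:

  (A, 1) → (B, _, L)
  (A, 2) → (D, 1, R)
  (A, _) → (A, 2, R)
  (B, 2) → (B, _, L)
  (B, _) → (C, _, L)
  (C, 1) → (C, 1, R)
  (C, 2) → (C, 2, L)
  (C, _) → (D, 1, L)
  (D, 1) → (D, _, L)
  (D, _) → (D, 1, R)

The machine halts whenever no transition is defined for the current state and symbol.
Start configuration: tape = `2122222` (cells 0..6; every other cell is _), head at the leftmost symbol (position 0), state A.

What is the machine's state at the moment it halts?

A | _[2]122222   read 2 → write 1, move R, go to D
D | _1[1]22222   read 1 → write _, move L, go to D
D | _[1]_22222   read 1 → write _, move L, go to D
D | [_]__22222   read _ → write 1, move R, go to D
D | 1[_]_22222   read _ → write 1, move R, go to D
D | 11[_]22222   read _ → write 1, move R, go to D
D | 111[2]2222
No transition is defined for (D, 2); M halts in state D.

D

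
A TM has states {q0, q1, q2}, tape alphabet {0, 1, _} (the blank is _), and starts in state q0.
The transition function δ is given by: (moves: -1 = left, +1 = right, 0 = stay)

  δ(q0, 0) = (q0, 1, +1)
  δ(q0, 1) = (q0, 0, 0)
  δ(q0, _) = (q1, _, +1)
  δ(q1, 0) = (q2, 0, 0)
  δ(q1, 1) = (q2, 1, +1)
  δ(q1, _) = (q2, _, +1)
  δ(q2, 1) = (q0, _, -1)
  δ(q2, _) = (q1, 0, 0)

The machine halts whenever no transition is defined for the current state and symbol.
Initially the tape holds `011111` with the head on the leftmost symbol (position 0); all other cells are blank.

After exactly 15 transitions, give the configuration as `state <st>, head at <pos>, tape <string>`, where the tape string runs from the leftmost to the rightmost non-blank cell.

state=q0 head=0 tape=[0]11111___   (q0,0)→(q0,1,+1)
state=q0 head=1 tape=1[1]1111___   (q0,1)→(q0,0,0)
state=q0 head=1 tape=1[0]1111___   (q0,0)→(q0,1,+1)
state=q0 head=2 tape=11[1]111___   (q0,1)→(q0,0,0)
state=q0 head=2 tape=11[0]111___   (q0,0)→(q0,1,+1)
state=q0 head=3 tape=111[1]11___   (q0,1)→(q0,0,0)
state=q0 head=3 tape=111[0]11___   (q0,0)→(q0,1,+1)
state=q0 head=4 tape=1111[1]1___   (q0,1)→(q0,0,0)
state=q0 head=4 tape=1111[0]1___   (q0,0)→(q0,1,+1)
state=q0 head=5 tape=11111[1]___   (q0,1)→(q0,0,0)
state=q0 head=5 tape=11111[0]___   (q0,0)→(q0,1,+1)
state=q0 head=6 tape=111111[_]__   (q0,_)→(q1,_,+1)
state=q1 head=7 tape=111111_[_]_   (q1,_)→(q2,_,+1)
state=q2 head=8 tape=111111__[_]   (q2,_)→(q1,0,0)
state=q1 head=8 tape=111111__[0]   (q1,0)→(q2,0,0)
state=q2 head=8 tape=111111__[0]
After 15 steps: state q2, head at 8, tape 111111__0.

state q2, head at 8, tape 111111__0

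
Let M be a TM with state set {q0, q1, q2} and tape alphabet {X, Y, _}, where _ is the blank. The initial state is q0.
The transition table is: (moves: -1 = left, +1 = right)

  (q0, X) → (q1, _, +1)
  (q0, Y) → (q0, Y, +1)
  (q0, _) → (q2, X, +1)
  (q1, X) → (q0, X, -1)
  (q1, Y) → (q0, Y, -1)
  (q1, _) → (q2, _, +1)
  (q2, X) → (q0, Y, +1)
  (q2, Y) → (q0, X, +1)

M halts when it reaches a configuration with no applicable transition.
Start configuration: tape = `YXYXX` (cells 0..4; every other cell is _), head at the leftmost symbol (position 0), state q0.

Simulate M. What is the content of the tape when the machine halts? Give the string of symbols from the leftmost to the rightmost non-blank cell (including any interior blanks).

YXXXYX

state=q0 head=0 tape=[Y]XYXX__   (q0,Y)→(q0,Y,+1)
state=q0 head=1 tape=Y[X]YXX__   (q0,X)→(q1,_,+1)
state=q1 head=2 tape=Y_[Y]XX__   (q1,Y)→(q0,Y,-1)
state=q0 head=1 tape=Y[_]YXX__   (q0,_)→(q2,X,+1)
state=q2 head=2 tape=YX[Y]XX__   (q2,Y)→(q0,X,+1)
state=q0 head=3 tape=YXX[X]X__   (q0,X)→(q1,_,+1)
state=q1 head=4 tape=YXX_[X]__   (q1,X)→(q0,X,-1)
state=q0 head=3 tape=YXX[_]X__   (q0,_)→(q2,X,+1)
state=q2 head=4 tape=YXXX[X]__   (q2,X)→(q0,Y,+1)
state=q0 head=5 tape=YXXXY[_]_   (q0,_)→(q2,X,+1)
state=q2 head=6 tape=YXXXYX[_]
The non-blank tape span at halt is YXXXYX.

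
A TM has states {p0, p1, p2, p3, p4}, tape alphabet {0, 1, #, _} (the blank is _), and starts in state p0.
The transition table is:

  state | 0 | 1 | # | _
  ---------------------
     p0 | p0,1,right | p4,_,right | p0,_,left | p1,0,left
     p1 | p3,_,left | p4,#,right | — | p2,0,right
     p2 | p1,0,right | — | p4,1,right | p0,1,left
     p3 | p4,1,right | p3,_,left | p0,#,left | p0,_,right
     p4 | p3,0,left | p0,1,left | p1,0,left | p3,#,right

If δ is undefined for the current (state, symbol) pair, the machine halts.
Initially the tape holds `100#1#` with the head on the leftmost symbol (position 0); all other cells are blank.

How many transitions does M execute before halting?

state=p0 head=0 tape=_[1]00#1#   (p0,1)→(p4,_,right)
state=p4 head=1 tape=__[0]0#1#   (p4,0)→(p3,0,left)
state=p3 head=0 tape=_[_]00#1#   (p3,_)→(p0,_,right)
state=p0 head=1 tape=__[0]0#1#   (p0,0)→(p0,1,right)
state=p0 head=2 tape=__1[0]#1#   (p0,0)→(p0,1,right)
state=p0 head=3 tape=__11[#]1#   (p0,#)→(p0,_,left)
state=p0 head=2 tape=__1[1]_1#   (p0,1)→(p4,_,right)
state=p4 head=3 tape=__1_[_]1#   (p4,_)→(p3,#,right)
state=p3 head=4 tape=__1_#[1]#   (p3,1)→(p3,_,left)
state=p3 head=3 tape=__1_[#]_#   (p3,#)→(p0,#,left)
state=p0 head=2 tape=__1[_]#_#   (p0,_)→(p1,0,left)
state=p1 head=1 tape=__[1]0#_#   (p1,1)→(p4,#,right)
state=p4 head=2 tape=__#[0]#_#   (p4,0)→(p3,0,left)
state=p3 head=1 tape=__[#]0#_#   (p3,#)→(p0,#,left)
state=p0 head=0 tape=_[_]#0#_#   (p0,_)→(p1,0,left)
state=p1 head=-1 tape=[_]0#0#_#   (p1,_)→(p2,0,right)
state=p2 head=0 tape=0[0]#0#_#   (p2,0)→(p1,0,right)
state=p1 head=1 tape=00[#]0#_#
M halts after 17 transitions.

17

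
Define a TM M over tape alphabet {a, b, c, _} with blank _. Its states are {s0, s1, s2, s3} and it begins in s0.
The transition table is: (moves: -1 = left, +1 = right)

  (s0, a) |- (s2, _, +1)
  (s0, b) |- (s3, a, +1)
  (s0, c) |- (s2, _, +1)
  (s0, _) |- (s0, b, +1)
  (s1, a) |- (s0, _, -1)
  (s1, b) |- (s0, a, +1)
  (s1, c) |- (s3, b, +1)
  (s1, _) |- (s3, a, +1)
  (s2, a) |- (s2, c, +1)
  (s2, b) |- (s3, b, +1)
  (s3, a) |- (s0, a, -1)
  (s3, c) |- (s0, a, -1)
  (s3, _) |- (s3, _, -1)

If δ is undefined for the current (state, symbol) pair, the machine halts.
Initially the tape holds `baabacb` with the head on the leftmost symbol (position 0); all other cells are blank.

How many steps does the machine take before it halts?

s0 | [b]aabacb   read b → write a, move +1, go to s3
s3 | a[a]abacb   read a → write a, move -1, go to s0
s0 | [a]aabacb   read a → write _, move +1, go to s2
s2 | _[a]abacb   read a → write c, move +1, go to s2
s2 | _c[a]bacb   read a → write c, move +1, go to s2
s2 | _cc[b]acb   read b → write b, move +1, go to s3
s3 | _ccb[a]cb   read a → write a, move -1, go to s0
s0 | _cc[b]acb   read b → write a, move +1, go to s3
s3 | _cca[a]cb   read a → write a, move -1, go to s0
s0 | _cc[a]acb   read a → write _, move +1, go to s2
s2 | _cc_[a]cb   read a → write c, move +1, go to s2
s2 | _cc_c[c]b
M halts after 11 transitions.

11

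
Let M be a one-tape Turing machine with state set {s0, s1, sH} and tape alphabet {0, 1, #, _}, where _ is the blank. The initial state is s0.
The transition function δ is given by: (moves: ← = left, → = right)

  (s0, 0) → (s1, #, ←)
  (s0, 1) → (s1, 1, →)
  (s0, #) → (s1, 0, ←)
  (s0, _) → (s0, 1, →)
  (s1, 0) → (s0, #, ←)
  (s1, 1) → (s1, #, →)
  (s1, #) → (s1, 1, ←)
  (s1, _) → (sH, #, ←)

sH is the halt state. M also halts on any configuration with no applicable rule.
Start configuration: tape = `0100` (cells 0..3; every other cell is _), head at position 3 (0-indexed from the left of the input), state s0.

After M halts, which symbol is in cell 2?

1

state=s0 head=3 tape=___010[0]   (s0,0)→(s1,#,←)
state=s1 head=2 tape=___01[0]#   (s1,0)→(s0,#,←)
state=s0 head=1 tape=___0[1]##   (s0,1)→(s1,1,→)
state=s1 head=2 tape=___01[#]#   (s1,#)→(s1,1,←)
state=s1 head=1 tape=___0[1]1#   (s1,1)→(s1,#,→)
state=s1 head=2 tape=___0#[1]#   (s1,1)→(s1,#,→)
state=s1 head=3 tape=___0##[#]   (s1,#)→(s1,1,←)
state=s1 head=2 tape=___0#[#]1   (s1,#)→(s1,1,←)
state=s1 head=1 tape=___0[#]11   (s1,#)→(s1,1,←)
state=s1 head=0 tape=___[0]111   (s1,0)→(s0,#,←)
state=s0 head=-1 tape=__[_]#111   (s0,_)→(s0,1,→)
state=s0 head=0 tape=__1[#]111   (s0,#)→(s1,0,←)
state=s1 head=-1 tape=__[1]0111   (s1,1)→(s1,#,→)
state=s1 head=0 tape=__#[0]111   (s1,0)→(s0,#,←)
state=s0 head=-1 tape=__[#]#111   (s0,#)→(s1,0,←)
state=s1 head=-2 tape=_[_]0#111   (s1,_)→(sH,#,←)
state=sH head=-3 tape=[_]#0#111
Cell 2 holds 1 when M halts.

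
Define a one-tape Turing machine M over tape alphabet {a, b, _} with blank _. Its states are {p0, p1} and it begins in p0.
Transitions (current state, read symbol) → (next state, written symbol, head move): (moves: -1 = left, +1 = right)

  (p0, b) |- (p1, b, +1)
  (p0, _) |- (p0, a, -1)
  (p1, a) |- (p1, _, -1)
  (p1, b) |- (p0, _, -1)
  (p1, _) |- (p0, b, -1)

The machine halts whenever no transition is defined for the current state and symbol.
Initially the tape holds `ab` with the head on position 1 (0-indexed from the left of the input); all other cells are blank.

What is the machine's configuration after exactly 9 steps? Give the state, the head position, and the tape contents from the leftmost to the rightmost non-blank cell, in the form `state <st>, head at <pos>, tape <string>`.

state=p0 head=1 tape=a[b]_   (p0,b)→(p1,b,+1)
state=p1 head=2 tape=ab[_]   (p1,_)→(p0,b,-1)
state=p0 head=1 tape=a[b]b   (p0,b)→(p1,b,+1)
state=p1 head=2 tape=ab[b]   (p1,b)→(p0,_,-1)
state=p0 head=1 tape=a[b]_   (p0,b)→(p1,b,+1)
state=p1 head=2 tape=ab[_]   (p1,_)→(p0,b,-1)
state=p0 head=1 tape=a[b]b   (p0,b)→(p1,b,+1)
state=p1 head=2 tape=ab[b]   (p1,b)→(p0,_,-1)
state=p0 head=1 tape=a[b]_   (p0,b)→(p1,b,+1)
state=p1 head=2 tape=ab[_]
After 9 steps: state p1, head at 2, tape ab.

state p1, head at 2, tape ab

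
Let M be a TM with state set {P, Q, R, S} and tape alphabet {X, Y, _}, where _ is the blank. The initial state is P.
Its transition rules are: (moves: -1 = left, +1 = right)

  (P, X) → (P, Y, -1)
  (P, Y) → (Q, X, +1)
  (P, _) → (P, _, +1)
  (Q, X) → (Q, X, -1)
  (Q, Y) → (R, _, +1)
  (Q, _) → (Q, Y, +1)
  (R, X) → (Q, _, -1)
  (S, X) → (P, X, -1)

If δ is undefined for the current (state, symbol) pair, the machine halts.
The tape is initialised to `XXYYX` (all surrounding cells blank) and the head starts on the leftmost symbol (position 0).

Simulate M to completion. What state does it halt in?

R

state=P head=0 tape=_[X]XYYX   (P,X)→(P,Y,-1)
state=P head=-1 tape=[_]YXYYX   (P,_)→(P,_,+1)
state=P head=0 tape=_[Y]XYYX   (P,Y)→(Q,X,+1)
state=Q head=1 tape=_X[X]YYX   (Q,X)→(Q,X,-1)
state=Q head=0 tape=_[X]XYYX   (Q,X)→(Q,X,-1)
state=Q head=-1 tape=[_]XXYYX   (Q,_)→(Q,Y,+1)
state=Q head=0 tape=Y[X]XYYX   (Q,X)→(Q,X,-1)
state=Q head=-1 tape=[Y]XXYYX   (Q,Y)→(R,_,+1)
state=R head=0 tape=_[X]XYYX   (R,X)→(Q,_,-1)
state=Q head=-1 tape=[_]_XYYX   (Q,_)→(Q,Y,+1)
state=Q head=0 tape=Y[_]XYYX   (Q,_)→(Q,Y,+1)
state=Q head=1 tape=YY[X]YYX   (Q,X)→(Q,X,-1)
state=Q head=0 tape=Y[Y]XYYX   (Q,Y)→(R,_,+1)
state=R head=1 tape=Y_[X]YYX   (R,X)→(Q,_,-1)
state=Q head=0 tape=Y[_]_YYX   (Q,_)→(Q,Y,+1)
state=Q head=1 tape=YY[_]YYX   (Q,_)→(Q,Y,+1)
state=Q head=2 tape=YYY[Y]YX   (Q,Y)→(R,_,+1)
state=R head=3 tape=YYY_[Y]X
No transition is defined for (R, Y); M halts in state R.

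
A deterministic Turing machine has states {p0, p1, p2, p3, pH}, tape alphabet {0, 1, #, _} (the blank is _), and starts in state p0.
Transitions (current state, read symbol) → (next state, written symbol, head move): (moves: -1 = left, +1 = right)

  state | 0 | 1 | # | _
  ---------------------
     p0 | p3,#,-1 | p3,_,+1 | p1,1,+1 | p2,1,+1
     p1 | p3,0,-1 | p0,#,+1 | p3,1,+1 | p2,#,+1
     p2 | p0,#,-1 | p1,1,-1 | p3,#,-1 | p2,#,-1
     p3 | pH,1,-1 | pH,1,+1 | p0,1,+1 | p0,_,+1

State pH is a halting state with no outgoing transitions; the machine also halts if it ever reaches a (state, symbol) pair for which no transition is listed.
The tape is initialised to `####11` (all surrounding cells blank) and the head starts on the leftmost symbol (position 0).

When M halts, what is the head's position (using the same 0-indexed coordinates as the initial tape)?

8

state=p0 head=0 tape=[#]###11___   (p0,#)→(p1,1,+1)
state=p1 head=1 tape=1[#]##11___   (p1,#)→(p3,1,+1)
state=p3 head=2 tape=11[#]#11___   (p3,#)→(p0,1,+1)
state=p0 head=3 tape=111[#]11___   (p0,#)→(p1,1,+1)
state=p1 head=4 tape=1111[1]1___   (p1,1)→(p0,#,+1)
state=p0 head=5 tape=1111#[1]___   (p0,1)→(p3,_,+1)
state=p3 head=6 tape=1111#_[_]__   (p3,_)→(p0,_,+1)
state=p0 head=7 tape=1111#__[_]_   (p0,_)→(p2,1,+1)
state=p2 head=8 tape=1111#__1[_]   (p2,_)→(p2,#,-1)
state=p2 head=7 tape=1111#__[1]#   (p2,1)→(p1,1,-1)
state=p1 head=6 tape=1111#_[_]1#   (p1,_)→(p2,#,+1)
state=p2 head=7 tape=1111#_#[1]#   (p2,1)→(p1,1,-1)
state=p1 head=6 tape=1111#_[#]1#   (p1,#)→(p3,1,+1)
state=p3 head=7 tape=1111#_1[1]#   (p3,1)→(pH,1,+1)
state=pH head=8 tape=1111#_11[#]
At halt the head is at cell 8.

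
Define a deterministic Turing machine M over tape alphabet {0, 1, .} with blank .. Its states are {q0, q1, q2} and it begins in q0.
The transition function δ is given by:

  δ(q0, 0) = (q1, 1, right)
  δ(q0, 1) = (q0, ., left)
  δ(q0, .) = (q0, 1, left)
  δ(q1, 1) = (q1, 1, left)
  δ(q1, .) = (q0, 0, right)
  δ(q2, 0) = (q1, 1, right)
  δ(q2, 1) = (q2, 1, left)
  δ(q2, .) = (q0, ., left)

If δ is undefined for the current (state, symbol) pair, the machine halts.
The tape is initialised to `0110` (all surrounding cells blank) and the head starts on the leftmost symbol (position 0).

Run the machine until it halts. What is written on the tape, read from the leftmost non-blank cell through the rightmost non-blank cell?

q0 | .[0]110..   read 0 → write 1, move right, go to q1
q1 | .1[1]10..   read 1 → write 1, move left, go to q1
q1 | .[1]110..   read 1 → write 1, move left, go to q1
q1 | [.]1110..   read . → write 0, move right, go to q0
q0 | 0[1]110..   read 1 → write ., move left, go to q0
q0 | [0].110..   read 0 → write 1, move right, go to q1
q1 | 1[.]110..   read . → write 0, move right, go to q0
q0 | 10[1]10..   read 1 → write ., move left, go to q0
q0 | 1[0].10..   read 0 → write 1, move right, go to q1
q1 | 11[.]10..   read . → write 0, move right, go to q0
q0 | 110[1]0..   read 1 → write ., move left, go to q0
q0 | 11[0].0..   read 0 → write 1, move right, go to q1
q1 | 111[.]0..   read . → write 0, move right, go to q0
q0 | 1110[0]..   read 0 → write 1, move right, go to q1
q1 | 11101[.].   read . → write 0, move right, go to q0
q0 | 111010[.]   read . → write 1, move left, go to q0
q0 | 11101[0]1   read 0 → write 1, move right, go to q1
q1 | 111011[1]   read 1 → write 1, move left, go to q1
q1 | 11101[1]1   read 1 → write 1, move left, go to q1
q1 | 1110[1]11   read 1 → write 1, move left, go to q1
q1 | 111[0]111
The non-blank tape span at halt is 1110111.

1110111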